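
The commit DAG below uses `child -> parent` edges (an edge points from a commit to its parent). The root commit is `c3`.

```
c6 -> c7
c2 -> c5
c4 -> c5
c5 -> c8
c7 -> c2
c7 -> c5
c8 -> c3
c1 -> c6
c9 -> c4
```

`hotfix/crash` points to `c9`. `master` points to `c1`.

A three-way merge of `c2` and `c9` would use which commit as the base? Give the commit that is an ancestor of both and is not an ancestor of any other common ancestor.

Ancestors of c2: {c2, c3, c5, c8}.
Ancestors of c9: {c3, c4, c5, c8, c9}.
Common ancestors: {c3, c5, c8}.
Among these, c5 is not an ancestor of any other common ancestor — it is the merge base.

c5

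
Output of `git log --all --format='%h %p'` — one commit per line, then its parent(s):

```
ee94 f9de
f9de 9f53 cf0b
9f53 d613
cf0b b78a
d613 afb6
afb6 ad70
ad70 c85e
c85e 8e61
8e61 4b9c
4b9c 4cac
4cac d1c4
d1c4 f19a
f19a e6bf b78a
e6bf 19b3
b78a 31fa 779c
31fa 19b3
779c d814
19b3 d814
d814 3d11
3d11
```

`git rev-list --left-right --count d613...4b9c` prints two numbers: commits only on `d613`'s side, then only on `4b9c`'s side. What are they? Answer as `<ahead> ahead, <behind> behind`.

Reachable from d613: {19b3, 31fa, 3d11, 4b9c, 4cac, 779c, 8e61, ad70, afb6, b78a, c85e, d1c4, d613, d814, e6bf, f19a}.
Reachable from 4b9c: {19b3, 31fa, 3d11, 4b9c, 4cac, 779c, b78a, d1c4, d814, e6bf, f19a}.
Only in d613's history (ahead): {8e61, ad70, afb6, c85e, d613} — 5.
Only in 4b9c's history (behind): {} — 0.

5 ahead, 0 behind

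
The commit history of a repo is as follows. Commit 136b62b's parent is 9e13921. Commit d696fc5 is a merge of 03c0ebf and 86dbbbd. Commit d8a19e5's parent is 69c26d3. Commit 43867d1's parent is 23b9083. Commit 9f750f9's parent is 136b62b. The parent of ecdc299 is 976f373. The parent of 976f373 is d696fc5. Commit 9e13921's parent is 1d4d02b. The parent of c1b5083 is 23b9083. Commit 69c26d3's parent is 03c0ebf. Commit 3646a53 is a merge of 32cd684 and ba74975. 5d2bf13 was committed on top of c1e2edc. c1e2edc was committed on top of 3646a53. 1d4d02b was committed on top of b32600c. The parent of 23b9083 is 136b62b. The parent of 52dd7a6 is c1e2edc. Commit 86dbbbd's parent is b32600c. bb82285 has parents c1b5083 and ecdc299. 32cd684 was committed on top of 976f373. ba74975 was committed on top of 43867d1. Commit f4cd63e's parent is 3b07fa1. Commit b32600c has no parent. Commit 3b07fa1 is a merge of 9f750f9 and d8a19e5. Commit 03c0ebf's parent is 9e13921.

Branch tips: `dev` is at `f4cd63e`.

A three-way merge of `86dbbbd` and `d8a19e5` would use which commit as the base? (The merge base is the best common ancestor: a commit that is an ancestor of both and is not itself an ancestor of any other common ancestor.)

b32600c

Ancestors of 86dbbbd: {86dbbbd, b32600c}.
Ancestors of d8a19e5: {03c0ebf, 1d4d02b, 69c26d3, 9e13921, b32600c, d8a19e5}.
Common ancestors: {b32600c}.
The only common ancestor is b32600c, so it is the merge base.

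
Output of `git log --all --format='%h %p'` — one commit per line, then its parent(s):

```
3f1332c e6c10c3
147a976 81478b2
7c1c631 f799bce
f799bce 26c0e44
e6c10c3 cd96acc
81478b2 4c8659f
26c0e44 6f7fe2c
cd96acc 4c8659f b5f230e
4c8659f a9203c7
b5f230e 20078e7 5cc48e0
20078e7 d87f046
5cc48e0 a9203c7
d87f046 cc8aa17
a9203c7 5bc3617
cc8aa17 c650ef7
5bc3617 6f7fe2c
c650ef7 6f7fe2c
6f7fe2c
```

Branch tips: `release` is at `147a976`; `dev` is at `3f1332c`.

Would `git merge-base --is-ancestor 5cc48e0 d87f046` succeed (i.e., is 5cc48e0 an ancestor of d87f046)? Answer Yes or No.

No

Ancestors of d87f046: {6f7fe2c, c650ef7, cc8aa17, d87f046}.
5cc48e0 is not in that set, so it is not an ancestor of d87f046.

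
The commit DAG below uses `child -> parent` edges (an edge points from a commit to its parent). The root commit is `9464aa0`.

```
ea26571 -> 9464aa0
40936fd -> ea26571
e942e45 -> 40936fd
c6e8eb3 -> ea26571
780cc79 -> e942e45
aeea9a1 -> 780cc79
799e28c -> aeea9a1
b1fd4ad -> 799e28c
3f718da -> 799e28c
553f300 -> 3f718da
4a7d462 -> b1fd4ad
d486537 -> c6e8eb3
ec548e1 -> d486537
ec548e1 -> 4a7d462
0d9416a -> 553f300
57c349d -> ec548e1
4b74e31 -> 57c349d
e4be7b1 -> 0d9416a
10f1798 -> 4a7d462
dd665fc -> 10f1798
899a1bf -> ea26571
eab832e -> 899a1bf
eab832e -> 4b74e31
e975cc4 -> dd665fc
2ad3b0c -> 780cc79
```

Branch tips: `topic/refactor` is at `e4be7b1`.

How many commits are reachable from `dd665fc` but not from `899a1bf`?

Reachable from dd665fc: {10f1798, 40936fd, 4a7d462, 780cc79, 799e28c, 9464aa0, aeea9a1, b1fd4ad, dd665fc, e942e45, ea26571}.
Reachable from 899a1bf: {899a1bf, 9464aa0, ea26571}.
In dd665fc's history but not 899a1bf's: {10f1798, 40936fd, 4a7d462, 780cc79, 799e28c, aeea9a1, b1fd4ad, dd665fc, e942e45} — 9 commits.

9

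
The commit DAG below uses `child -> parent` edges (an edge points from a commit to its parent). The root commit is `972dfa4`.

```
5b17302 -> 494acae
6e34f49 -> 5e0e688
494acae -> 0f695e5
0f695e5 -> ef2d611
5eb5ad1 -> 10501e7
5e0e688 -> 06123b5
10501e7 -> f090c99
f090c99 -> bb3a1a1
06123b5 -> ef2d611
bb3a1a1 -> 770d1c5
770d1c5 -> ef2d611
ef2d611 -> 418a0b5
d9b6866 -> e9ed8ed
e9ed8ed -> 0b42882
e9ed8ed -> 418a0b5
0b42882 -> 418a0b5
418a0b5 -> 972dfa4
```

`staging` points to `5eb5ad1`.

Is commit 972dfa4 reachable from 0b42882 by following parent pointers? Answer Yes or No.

Yes

Ancestors of 0b42882 (commits reachable by following parents): {0b42882, 418a0b5, 972dfa4}.
972dfa4 is in that set, so it is an ancestor of 0b42882.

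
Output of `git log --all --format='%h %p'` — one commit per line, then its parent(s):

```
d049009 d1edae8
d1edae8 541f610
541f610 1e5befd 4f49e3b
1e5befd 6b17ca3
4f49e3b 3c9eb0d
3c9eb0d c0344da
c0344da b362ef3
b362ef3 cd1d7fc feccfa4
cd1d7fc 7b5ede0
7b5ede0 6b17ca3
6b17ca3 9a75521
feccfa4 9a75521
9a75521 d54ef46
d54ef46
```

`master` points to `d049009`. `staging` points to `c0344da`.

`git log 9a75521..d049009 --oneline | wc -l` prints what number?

12

Reachable from d049009: {1e5befd, 3c9eb0d, 4f49e3b, 541f610, 6b17ca3, 7b5ede0, 9a75521, b362ef3, c0344da, cd1d7fc, d049009, d1edae8, d54ef46, feccfa4}.
Reachable from 9a75521: {9a75521, d54ef46}.
In d049009's history but not 9a75521's: {1e5befd, 3c9eb0d, 4f49e3b, 541f610, 6b17ca3, 7b5ede0, b362ef3, c0344da, cd1d7fc, d049009, d1edae8, feccfa4} — 12 commits.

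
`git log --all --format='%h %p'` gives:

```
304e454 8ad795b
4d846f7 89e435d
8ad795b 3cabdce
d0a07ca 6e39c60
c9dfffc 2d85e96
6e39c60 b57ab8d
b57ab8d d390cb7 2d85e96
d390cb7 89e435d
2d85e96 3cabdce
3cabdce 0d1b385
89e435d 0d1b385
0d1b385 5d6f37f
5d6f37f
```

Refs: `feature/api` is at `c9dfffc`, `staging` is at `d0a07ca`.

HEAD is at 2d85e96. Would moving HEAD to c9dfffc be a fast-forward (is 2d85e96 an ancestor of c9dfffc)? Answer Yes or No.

Yes

A fast-forward from 2d85e96 to c9dfffc is possible iff 2d85e96 is an ancestor of c9dfffc.
Ancestors of c9dfffc: {0d1b385, 2d85e96, 3cabdce, 5d6f37f, c9dfffc}.
2d85e96 is among them, so fast-forward is possible.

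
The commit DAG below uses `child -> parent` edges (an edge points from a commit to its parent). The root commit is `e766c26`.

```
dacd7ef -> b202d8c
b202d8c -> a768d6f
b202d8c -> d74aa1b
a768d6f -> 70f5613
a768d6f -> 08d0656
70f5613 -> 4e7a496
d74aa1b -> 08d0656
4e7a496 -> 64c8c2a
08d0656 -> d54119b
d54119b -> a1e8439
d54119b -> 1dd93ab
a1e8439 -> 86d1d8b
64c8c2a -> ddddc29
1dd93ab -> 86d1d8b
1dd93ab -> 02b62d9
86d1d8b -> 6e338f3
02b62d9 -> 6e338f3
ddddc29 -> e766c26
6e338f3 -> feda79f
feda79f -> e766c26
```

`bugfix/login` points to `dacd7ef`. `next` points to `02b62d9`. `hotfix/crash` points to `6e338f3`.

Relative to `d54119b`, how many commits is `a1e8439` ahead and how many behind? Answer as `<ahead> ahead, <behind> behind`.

Reachable from a1e8439: {6e338f3, 86d1d8b, a1e8439, e766c26, feda79f}.
Reachable from d54119b: {02b62d9, 1dd93ab, 6e338f3, 86d1d8b, a1e8439, d54119b, e766c26, feda79f}.
Only in a1e8439's history (ahead): {} — 0.
Only in d54119b's history (behind): {02b62d9, 1dd93ab, d54119b} — 3.

0 ahead, 3 behind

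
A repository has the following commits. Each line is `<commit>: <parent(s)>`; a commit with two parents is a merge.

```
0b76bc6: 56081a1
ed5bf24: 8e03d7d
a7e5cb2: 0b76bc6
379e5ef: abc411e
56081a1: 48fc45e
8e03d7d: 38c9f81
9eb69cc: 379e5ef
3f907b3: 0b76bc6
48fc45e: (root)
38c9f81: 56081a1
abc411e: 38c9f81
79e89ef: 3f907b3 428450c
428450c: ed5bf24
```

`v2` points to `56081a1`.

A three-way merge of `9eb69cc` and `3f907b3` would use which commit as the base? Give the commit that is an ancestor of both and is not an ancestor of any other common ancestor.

Ancestors of 9eb69cc: {379e5ef, 38c9f81, 48fc45e, 56081a1, 9eb69cc, abc411e}.
Ancestors of 3f907b3: {0b76bc6, 3f907b3, 48fc45e, 56081a1}.
Common ancestors: {48fc45e, 56081a1}.
Among these, 56081a1 is not an ancestor of any other common ancestor — it is the merge base.

56081a1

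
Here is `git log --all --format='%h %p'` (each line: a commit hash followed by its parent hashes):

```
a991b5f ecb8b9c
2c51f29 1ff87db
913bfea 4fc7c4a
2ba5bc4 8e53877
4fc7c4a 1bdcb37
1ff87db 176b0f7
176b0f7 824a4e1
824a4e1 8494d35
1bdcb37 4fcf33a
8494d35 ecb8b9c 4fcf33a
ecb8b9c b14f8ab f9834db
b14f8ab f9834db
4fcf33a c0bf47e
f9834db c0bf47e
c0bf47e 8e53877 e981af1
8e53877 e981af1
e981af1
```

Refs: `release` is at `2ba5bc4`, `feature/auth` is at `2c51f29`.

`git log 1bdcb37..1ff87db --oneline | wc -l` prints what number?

Reachable from 1ff87db: {176b0f7, 1ff87db, 4fcf33a, 824a4e1, 8494d35, 8e53877, b14f8ab, c0bf47e, e981af1, ecb8b9c, f9834db}.
Reachable from 1bdcb37: {1bdcb37, 4fcf33a, 8e53877, c0bf47e, e981af1}.
In 1ff87db's history but not 1bdcb37's: {176b0f7, 1ff87db, 824a4e1, 8494d35, b14f8ab, ecb8b9c, f9834db} — 7 commits.

7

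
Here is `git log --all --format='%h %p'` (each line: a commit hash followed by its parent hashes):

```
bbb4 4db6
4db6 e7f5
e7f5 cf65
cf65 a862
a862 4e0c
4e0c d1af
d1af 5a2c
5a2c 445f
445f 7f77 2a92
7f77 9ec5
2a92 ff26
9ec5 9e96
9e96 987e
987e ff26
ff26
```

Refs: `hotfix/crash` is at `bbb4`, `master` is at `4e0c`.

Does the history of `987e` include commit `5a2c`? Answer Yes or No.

No

Ancestors of 987e: {987e, ff26}.
5a2c is not in that set, so it is not an ancestor of 987e.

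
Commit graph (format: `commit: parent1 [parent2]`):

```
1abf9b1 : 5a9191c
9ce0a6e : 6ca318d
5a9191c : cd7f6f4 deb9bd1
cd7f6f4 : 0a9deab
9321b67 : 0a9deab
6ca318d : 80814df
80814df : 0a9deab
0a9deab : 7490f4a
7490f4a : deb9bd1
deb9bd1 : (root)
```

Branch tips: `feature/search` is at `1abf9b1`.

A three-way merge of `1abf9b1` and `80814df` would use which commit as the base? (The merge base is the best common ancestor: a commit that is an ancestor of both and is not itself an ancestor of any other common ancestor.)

Ancestors of 1abf9b1: {0a9deab, 1abf9b1, 5a9191c, 7490f4a, cd7f6f4, deb9bd1}.
Ancestors of 80814df: {0a9deab, 7490f4a, 80814df, deb9bd1}.
Common ancestors: {0a9deab, 7490f4a, deb9bd1}.
Among these, 0a9deab is not an ancestor of any other common ancestor — it is the merge base.

0a9deab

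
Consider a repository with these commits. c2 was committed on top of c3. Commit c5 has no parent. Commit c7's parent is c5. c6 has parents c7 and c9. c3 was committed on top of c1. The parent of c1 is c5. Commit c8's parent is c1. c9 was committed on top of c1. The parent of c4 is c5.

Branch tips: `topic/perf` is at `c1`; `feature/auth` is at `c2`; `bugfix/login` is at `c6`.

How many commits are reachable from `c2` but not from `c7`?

Reachable from c2: {c1, c2, c3, c5}.
Reachable from c7: {c5, c7}.
In c2's history but not c7's: {c1, c2, c3} — 3 commits.

3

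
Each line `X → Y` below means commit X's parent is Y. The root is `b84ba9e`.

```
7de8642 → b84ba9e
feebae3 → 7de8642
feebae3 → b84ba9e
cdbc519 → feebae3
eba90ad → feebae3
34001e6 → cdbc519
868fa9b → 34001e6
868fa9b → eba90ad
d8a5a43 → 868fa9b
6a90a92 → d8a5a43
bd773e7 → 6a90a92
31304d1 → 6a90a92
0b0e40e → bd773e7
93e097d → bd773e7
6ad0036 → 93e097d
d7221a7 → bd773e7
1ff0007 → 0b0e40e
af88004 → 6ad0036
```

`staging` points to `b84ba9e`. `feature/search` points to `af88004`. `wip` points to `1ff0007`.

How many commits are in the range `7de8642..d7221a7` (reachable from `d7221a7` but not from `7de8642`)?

9

Reachable from d7221a7: {34001e6, 6a90a92, 7de8642, 868fa9b, b84ba9e, bd773e7, cdbc519, d7221a7, d8a5a43, eba90ad, feebae3}.
Reachable from 7de8642: {7de8642, b84ba9e}.
In d7221a7's history but not 7de8642's: {34001e6, 6a90a92, 868fa9b, bd773e7, cdbc519, d7221a7, d8a5a43, eba90ad, feebae3} — 9 commits.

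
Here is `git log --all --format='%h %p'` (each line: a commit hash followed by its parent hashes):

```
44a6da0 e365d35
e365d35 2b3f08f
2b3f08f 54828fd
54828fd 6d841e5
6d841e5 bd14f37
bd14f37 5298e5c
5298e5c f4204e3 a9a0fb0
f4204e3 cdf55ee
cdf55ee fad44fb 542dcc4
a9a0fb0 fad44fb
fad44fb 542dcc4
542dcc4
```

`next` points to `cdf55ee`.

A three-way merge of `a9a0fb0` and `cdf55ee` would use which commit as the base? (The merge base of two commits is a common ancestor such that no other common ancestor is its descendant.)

fad44fb

Ancestors of a9a0fb0: {542dcc4, a9a0fb0, fad44fb}.
Ancestors of cdf55ee: {542dcc4, cdf55ee, fad44fb}.
Common ancestors: {542dcc4, fad44fb}.
Among these, fad44fb is not an ancestor of any other common ancestor — it is the merge base.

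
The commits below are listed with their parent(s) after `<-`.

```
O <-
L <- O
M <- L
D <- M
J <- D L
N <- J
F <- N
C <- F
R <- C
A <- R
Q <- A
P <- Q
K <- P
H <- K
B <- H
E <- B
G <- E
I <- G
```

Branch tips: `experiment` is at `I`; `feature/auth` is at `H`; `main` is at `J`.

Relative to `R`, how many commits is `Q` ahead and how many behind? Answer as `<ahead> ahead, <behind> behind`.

2 ahead, 0 behind

Reachable from Q: {A, C, D, F, J, L, M, N, O, Q, R}.
Reachable from R: {C, D, F, J, L, M, N, O, R}.
Only in Q's history (ahead): {A, Q} — 2.
Only in R's history (behind): {} — 0.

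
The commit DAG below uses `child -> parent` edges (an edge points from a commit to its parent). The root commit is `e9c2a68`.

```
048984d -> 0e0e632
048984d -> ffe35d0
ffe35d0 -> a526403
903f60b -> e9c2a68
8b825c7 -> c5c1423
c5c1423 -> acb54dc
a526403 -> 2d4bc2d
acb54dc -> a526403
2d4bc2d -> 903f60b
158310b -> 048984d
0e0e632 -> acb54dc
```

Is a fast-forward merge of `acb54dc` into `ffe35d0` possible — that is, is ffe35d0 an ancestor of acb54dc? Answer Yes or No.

A fast-forward from ffe35d0 to acb54dc is possible iff ffe35d0 is an ancestor of acb54dc.
Ancestors of acb54dc: {2d4bc2d, 903f60b, a526403, acb54dc, e9c2a68}.
ffe35d0 is not among them, so fast-forward is not possible.

No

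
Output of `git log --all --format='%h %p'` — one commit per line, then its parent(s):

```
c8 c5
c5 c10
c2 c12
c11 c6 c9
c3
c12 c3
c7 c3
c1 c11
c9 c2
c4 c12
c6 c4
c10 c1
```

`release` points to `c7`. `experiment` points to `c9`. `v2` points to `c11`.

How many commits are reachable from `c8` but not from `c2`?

8

Reachable from c8: {c1, c10, c11, c12, c2, c3, c4, c5, c6, c8, c9}.
Reachable from c2: {c12, c2, c3}.
In c8's history but not c2's: {c1, c10, c11, c4, c5, c6, c8, c9} — 8 commits.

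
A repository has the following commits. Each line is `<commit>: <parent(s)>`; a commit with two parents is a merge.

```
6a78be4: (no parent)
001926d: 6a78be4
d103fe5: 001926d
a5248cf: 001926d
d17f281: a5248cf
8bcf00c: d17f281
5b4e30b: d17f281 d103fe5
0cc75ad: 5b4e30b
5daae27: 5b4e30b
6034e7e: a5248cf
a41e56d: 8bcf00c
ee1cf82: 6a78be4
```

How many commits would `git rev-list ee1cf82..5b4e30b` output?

Reachable from 5b4e30b: {001926d, 5b4e30b, 6a78be4, a5248cf, d103fe5, d17f281}.
Reachable from ee1cf82: {6a78be4, ee1cf82}.
In 5b4e30b's history but not ee1cf82's: {001926d, 5b4e30b, a5248cf, d103fe5, d17f281} — 5 commits.

5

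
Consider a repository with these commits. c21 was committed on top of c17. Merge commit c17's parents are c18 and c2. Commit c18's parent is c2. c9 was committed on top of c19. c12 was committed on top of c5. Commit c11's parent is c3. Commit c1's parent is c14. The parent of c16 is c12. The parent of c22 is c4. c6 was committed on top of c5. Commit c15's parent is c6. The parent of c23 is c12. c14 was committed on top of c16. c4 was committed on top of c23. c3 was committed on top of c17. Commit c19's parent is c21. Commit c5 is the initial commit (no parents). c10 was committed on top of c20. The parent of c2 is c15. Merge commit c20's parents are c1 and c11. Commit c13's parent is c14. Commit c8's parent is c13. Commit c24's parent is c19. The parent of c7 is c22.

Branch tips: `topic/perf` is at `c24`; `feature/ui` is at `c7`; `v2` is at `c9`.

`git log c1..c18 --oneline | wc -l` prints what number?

4

Reachable from c18: {c15, c18, c2, c5, c6}.
Reachable from c1: {c1, c12, c14, c16, c5}.
In c18's history but not c1's: {c15, c18, c2, c6} — 4 commits.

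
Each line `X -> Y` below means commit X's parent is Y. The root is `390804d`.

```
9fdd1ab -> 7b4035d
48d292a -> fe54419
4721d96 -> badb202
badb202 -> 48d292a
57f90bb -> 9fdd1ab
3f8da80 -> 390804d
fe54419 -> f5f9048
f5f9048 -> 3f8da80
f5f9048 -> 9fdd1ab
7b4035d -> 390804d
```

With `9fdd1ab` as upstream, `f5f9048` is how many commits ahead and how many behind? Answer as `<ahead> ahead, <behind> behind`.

2 ahead, 0 behind

Reachable from f5f9048: {390804d, 3f8da80, 7b4035d, 9fdd1ab, f5f9048}.
Reachable from 9fdd1ab: {390804d, 7b4035d, 9fdd1ab}.
Only in f5f9048's history (ahead): {3f8da80, f5f9048} — 2.
Only in 9fdd1ab's history (behind): {} — 0.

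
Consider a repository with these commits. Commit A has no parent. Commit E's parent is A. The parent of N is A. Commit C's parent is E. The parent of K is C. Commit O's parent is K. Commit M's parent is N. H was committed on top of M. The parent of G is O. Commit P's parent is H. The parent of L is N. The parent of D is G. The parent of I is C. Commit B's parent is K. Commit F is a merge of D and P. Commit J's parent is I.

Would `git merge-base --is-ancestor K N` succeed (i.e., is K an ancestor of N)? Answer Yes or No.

Ancestors of N: {A, N}.
K is not in that set, so it is not an ancestor of N.

No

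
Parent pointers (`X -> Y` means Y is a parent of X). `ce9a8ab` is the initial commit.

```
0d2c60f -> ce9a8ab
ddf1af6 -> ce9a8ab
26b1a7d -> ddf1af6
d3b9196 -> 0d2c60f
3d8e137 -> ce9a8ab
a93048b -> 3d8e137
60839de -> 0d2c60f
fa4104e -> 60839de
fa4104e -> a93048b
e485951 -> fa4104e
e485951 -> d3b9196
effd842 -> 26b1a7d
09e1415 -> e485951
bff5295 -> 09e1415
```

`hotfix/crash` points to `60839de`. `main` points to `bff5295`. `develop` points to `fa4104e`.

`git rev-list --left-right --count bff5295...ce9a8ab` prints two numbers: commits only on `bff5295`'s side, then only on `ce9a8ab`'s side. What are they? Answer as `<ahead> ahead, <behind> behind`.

Reachable from bff5295: {09e1415, 0d2c60f, 3d8e137, 60839de, a93048b, bff5295, ce9a8ab, d3b9196, e485951, fa4104e}.
Reachable from ce9a8ab: {ce9a8ab}.
Only in bff5295's history (ahead): {09e1415, 0d2c60f, 3d8e137, 60839de, a93048b, bff5295, d3b9196, e485951, fa4104e} — 9.
Only in ce9a8ab's history (behind): {} — 0.

9 ahead, 0 behind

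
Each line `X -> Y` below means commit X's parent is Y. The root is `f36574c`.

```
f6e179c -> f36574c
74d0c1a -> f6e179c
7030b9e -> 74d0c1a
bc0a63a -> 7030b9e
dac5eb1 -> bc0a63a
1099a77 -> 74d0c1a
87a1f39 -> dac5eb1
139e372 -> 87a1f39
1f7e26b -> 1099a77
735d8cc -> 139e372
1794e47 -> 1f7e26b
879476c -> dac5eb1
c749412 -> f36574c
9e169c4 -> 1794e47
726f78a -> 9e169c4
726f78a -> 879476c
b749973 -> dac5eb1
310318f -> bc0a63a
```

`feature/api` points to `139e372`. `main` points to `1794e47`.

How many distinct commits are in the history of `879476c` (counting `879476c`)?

7

Walking parent pointers from 879476c: reachable set = {7030b9e, 74d0c1a, 879476c, bc0a63a, dac5eb1, f36574c, f6e179c}.
That is 7 commits.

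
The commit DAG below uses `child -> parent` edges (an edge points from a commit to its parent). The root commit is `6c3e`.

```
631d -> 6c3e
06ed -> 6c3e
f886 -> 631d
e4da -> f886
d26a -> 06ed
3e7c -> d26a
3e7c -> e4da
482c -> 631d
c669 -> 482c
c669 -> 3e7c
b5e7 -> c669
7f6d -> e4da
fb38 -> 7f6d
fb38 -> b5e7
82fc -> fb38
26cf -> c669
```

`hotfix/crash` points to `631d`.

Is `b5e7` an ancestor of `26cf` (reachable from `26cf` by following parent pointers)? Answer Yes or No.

No

Ancestors of 26cf: {06ed, 26cf, 3e7c, 482c, 631d, 6c3e, c669, d26a, e4da, f886}.
b5e7 is not in that set, so it is not an ancestor of 26cf.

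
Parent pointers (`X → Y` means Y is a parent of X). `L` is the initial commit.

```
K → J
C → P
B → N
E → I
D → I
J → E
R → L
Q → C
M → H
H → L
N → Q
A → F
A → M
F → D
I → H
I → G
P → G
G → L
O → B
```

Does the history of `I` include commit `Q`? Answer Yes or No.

No

Ancestors of I: {G, H, I, L}.
Q is not in that set, so it is not an ancestor of I.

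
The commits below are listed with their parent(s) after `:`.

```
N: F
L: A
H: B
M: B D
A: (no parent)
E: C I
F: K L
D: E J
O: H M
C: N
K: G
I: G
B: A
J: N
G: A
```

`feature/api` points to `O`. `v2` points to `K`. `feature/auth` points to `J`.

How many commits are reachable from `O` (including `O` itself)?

15

Walking parent pointers from O: reachable set = {A, B, C, D, E, F, G, H, I, J, K, L, M, N, O}.
That is 15 commits.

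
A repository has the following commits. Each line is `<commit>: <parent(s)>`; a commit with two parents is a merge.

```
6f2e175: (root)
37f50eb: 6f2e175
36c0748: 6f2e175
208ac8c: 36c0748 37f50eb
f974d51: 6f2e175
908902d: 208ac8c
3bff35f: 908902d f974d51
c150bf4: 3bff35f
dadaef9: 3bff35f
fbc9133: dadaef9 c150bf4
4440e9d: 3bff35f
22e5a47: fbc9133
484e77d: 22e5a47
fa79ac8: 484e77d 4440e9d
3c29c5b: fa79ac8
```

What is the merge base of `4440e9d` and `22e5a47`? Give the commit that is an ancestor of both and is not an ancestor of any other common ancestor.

3bff35f

Ancestors of 4440e9d: {208ac8c, 36c0748, 37f50eb, 3bff35f, 4440e9d, 6f2e175, 908902d, f974d51}.
Ancestors of 22e5a47: {208ac8c, 22e5a47, 36c0748, 37f50eb, 3bff35f, 6f2e175, 908902d, c150bf4, dadaef9, f974d51, fbc9133}.
Common ancestors: {208ac8c, 36c0748, 37f50eb, 3bff35f, 6f2e175, 908902d, f974d51}.
Among these, 3bff35f is not an ancestor of any other common ancestor — it is the merge base.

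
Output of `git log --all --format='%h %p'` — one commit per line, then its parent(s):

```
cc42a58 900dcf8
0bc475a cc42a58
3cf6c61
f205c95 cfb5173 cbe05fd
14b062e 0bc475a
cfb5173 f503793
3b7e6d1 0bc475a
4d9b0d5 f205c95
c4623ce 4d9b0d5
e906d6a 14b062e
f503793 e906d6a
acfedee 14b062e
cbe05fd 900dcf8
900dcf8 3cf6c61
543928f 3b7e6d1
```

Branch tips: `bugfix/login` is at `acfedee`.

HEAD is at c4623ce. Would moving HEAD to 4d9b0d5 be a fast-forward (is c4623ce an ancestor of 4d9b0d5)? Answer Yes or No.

A fast-forward from c4623ce to 4d9b0d5 is possible iff c4623ce is an ancestor of 4d9b0d5.
Ancestors of 4d9b0d5: {0bc475a, 14b062e, 3cf6c61, 4d9b0d5, 900dcf8, cbe05fd, cc42a58, cfb5173, e906d6a, f205c95, f503793}.
c4623ce is not among them, so fast-forward is not possible.

No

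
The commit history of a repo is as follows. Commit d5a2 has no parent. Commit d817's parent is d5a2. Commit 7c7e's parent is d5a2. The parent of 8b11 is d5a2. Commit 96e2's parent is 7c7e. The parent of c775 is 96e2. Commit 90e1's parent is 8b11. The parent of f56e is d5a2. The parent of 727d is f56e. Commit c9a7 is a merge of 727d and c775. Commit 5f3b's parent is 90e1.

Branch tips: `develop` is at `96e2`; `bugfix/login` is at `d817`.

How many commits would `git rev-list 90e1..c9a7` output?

6

Reachable from c9a7: {727d, 7c7e, 96e2, c775, c9a7, d5a2, f56e}.
Reachable from 90e1: {8b11, 90e1, d5a2}.
In c9a7's history but not 90e1's: {727d, 7c7e, 96e2, c775, c9a7, f56e} — 6 commits.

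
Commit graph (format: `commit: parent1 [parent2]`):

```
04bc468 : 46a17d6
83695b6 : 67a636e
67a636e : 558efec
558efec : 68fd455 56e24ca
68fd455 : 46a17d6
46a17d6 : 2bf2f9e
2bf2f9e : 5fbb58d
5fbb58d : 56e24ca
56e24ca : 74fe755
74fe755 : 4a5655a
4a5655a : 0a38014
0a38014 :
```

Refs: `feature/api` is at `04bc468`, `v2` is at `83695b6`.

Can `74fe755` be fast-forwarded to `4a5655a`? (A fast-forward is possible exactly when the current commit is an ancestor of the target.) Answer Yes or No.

A fast-forward from 74fe755 to 4a5655a is possible iff 74fe755 is an ancestor of 4a5655a.
Ancestors of 4a5655a: {0a38014, 4a5655a}.
74fe755 is not among them, so fast-forward is not possible.

No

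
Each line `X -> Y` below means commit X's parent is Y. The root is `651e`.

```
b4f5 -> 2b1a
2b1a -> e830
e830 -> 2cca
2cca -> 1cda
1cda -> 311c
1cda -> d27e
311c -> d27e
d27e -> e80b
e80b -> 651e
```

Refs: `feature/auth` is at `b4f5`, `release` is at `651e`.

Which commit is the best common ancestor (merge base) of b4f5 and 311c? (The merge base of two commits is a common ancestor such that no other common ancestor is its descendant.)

Ancestors of b4f5: {1cda, 2b1a, 2cca, 311c, 651e, b4f5, d27e, e80b, e830}.
Ancestors of 311c: {311c, 651e, d27e, e80b}.
Common ancestors: {311c, 651e, d27e, e80b}.
Among these, 311c is not an ancestor of any other common ancestor — it is the merge base.

311c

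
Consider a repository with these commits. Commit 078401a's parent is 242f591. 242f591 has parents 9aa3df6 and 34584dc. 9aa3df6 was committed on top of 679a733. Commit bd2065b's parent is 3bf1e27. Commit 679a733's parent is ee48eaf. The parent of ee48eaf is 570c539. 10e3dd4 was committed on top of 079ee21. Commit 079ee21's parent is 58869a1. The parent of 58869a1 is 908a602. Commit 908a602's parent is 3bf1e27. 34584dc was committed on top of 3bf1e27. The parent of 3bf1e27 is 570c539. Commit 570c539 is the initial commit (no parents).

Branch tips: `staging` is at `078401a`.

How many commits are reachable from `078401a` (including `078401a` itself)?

Walking parent pointers from 078401a: reachable set = {078401a, 242f591, 34584dc, 3bf1e27, 570c539, 679a733, 9aa3df6, ee48eaf}.
That is 8 commits.

8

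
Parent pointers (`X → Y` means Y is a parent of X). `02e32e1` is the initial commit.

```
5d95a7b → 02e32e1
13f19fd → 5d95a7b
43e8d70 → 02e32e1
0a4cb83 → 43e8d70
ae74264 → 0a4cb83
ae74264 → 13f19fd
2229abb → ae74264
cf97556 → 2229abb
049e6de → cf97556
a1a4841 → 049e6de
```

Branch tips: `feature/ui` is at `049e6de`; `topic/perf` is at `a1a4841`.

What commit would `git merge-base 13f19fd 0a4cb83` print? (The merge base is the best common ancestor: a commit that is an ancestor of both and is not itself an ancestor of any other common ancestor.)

02e32e1

Ancestors of 13f19fd: {02e32e1, 13f19fd, 5d95a7b}.
Ancestors of 0a4cb83: {02e32e1, 0a4cb83, 43e8d70}.
Common ancestors: {02e32e1}.
The only common ancestor is 02e32e1, so it is the merge base.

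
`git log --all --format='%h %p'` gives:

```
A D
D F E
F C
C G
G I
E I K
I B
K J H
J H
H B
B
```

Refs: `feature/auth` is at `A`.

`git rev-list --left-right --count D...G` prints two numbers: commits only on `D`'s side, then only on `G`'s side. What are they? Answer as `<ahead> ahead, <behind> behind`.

Reachable from D: {B, C, D, E, F, G, H, I, J, K}.
Reachable from G: {B, G, I}.
Only in D's history (ahead): {C, D, E, F, H, J, K} — 7.
Only in G's history (behind): {} — 0.

7 ahead, 0 behind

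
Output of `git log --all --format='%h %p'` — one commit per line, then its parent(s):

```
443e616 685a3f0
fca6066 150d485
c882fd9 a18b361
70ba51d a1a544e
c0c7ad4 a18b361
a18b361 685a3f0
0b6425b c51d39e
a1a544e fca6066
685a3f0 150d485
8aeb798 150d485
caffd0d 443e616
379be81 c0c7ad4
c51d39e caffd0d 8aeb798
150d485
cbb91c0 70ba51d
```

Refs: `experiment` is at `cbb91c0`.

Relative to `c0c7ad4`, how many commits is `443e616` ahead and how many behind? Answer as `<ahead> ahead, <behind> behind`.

1 ahead, 2 behind

Reachable from 443e616: {150d485, 443e616, 685a3f0}.
Reachable from c0c7ad4: {150d485, 685a3f0, a18b361, c0c7ad4}.
Only in 443e616's history (ahead): {443e616} — 1.
Only in c0c7ad4's history (behind): {a18b361, c0c7ad4} — 2.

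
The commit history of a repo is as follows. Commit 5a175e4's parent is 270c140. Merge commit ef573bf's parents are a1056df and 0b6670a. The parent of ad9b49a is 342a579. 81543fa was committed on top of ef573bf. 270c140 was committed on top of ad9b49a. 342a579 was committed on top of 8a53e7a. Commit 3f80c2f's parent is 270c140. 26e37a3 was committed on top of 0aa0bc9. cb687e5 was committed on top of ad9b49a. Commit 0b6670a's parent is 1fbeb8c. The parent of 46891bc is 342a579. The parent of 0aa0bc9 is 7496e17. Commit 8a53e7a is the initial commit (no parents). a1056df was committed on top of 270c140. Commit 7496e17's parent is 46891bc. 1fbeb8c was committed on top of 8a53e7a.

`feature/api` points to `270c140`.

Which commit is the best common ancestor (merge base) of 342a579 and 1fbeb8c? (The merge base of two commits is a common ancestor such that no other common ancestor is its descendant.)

8a53e7a

Ancestors of 342a579: {342a579, 8a53e7a}.
Ancestors of 1fbeb8c: {1fbeb8c, 8a53e7a}.
Common ancestors: {8a53e7a}.
The only common ancestor is 8a53e7a, so it is the merge base.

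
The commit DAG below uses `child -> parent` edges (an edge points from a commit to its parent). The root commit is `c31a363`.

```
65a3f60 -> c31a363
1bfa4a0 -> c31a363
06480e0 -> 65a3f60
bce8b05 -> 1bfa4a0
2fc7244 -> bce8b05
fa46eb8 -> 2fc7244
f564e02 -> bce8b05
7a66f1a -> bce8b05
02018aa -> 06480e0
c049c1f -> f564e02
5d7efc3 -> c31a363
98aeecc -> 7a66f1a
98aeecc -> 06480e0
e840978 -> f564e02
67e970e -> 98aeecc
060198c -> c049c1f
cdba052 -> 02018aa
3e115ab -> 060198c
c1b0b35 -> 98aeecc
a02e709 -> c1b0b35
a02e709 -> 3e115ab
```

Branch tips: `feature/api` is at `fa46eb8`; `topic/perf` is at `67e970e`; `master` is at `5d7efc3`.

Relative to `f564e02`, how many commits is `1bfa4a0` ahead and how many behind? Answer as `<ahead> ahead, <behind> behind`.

Reachable from 1bfa4a0: {1bfa4a0, c31a363}.
Reachable from f564e02: {1bfa4a0, bce8b05, c31a363, f564e02}.
Only in 1bfa4a0's history (ahead): {} — 0.
Only in f564e02's history (behind): {bce8b05, f564e02} — 2.

0 ahead, 2 behind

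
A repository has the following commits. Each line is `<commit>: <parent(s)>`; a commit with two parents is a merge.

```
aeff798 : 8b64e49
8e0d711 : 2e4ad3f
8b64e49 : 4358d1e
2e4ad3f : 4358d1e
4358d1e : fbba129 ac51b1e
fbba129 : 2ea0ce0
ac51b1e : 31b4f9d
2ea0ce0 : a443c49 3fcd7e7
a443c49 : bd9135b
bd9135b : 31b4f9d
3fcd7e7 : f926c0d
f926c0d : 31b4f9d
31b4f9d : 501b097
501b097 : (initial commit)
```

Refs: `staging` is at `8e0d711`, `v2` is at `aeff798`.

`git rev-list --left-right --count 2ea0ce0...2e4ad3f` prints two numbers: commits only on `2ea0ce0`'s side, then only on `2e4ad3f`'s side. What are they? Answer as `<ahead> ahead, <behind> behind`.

0 ahead, 4 behind

Reachable from 2ea0ce0: {2ea0ce0, 31b4f9d, 3fcd7e7, 501b097, a443c49, bd9135b, f926c0d}.
Reachable from 2e4ad3f: {2e4ad3f, 2ea0ce0, 31b4f9d, 3fcd7e7, 4358d1e, 501b097, a443c49, ac51b1e, bd9135b, f926c0d, fbba129}.
Only in 2ea0ce0's history (ahead): {} — 0.
Only in 2e4ad3f's history (behind): {2e4ad3f, 4358d1e, ac51b1e, fbba129} — 4.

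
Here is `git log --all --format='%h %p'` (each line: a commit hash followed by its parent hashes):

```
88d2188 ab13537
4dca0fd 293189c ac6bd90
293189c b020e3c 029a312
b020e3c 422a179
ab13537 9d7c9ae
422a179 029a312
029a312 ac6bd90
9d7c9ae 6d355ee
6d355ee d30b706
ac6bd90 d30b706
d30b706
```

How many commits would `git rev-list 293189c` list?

Walking parent pointers from 293189c: reachable set = {029a312, 293189c, 422a179, ac6bd90, b020e3c, d30b706}.
That is 6 commits.

6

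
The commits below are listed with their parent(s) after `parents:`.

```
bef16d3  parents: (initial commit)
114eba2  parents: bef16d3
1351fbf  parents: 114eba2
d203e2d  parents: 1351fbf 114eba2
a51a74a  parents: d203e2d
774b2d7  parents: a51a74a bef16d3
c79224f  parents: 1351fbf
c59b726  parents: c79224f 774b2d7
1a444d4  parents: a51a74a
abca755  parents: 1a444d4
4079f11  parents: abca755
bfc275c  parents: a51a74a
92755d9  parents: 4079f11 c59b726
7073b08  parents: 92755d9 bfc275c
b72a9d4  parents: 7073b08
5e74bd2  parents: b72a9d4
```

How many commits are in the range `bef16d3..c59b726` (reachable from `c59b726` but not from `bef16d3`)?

Reachable from c59b726: {114eba2, 1351fbf, 774b2d7, a51a74a, bef16d3, c59b726, c79224f, d203e2d}.
Reachable from bef16d3: {bef16d3}.
In c59b726's history but not bef16d3's: {114eba2, 1351fbf, 774b2d7, a51a74a, c59b726, c79224f, d203e2d} — 7 commits.

7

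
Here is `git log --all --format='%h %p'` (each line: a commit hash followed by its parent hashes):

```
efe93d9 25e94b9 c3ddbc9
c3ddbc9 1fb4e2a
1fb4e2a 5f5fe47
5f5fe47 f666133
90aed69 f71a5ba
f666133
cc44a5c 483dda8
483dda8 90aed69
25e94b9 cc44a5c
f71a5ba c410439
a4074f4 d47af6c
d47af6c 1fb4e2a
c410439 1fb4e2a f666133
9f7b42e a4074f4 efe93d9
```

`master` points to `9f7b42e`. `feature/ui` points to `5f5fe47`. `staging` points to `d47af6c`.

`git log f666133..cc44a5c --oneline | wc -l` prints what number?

Reachable from cc44a5c: {1fb4e2a, 483dda8, 5f5fe47, 90aed69, c410439, cc44a5c, f666133, f71a5ba}.
Reachable from f666133: {f666133}.
In cc44a5c's history but not f666133's: {1fb4e2a, 483dda8, 5f5fe47, 90aed69, c410439, cc44a5c, f71a5ba} — 7 commits.

7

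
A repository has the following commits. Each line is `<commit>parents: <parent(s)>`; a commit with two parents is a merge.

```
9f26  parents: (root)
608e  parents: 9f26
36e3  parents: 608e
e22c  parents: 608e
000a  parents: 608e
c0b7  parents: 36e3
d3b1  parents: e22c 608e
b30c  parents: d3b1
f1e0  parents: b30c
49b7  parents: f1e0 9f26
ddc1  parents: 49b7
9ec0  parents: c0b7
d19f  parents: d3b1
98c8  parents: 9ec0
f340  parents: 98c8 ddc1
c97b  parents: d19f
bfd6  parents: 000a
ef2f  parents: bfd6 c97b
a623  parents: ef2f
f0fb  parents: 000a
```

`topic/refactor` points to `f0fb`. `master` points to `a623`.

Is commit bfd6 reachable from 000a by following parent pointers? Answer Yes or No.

Ancestors of 000a: {000a, 608e, 9f26}.
bfd6 is not in that set, so it is not an ancestor of 000a.

No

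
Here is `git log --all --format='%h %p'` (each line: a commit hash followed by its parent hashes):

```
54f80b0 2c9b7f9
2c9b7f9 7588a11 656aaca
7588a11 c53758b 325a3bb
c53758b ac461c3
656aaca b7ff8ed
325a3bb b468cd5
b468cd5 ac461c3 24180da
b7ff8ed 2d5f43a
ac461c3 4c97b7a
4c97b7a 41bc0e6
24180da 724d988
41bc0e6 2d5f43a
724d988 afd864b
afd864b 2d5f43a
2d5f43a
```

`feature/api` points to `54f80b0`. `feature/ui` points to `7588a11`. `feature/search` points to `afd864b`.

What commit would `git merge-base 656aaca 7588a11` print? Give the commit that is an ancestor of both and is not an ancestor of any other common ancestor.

2d5f43a

Ancestors of 656aaca: {2d5f43a, 656aaca, b7ff8ed}.
Ancestors of 7588a11: {24180da, 2d5f43a, 325a3bb, 41bc0e6, 4c97b7a, 724d988, 7588a11, ac461c3, afd864b, b468cd5, c53758b}.
Common ancestors: {2d5f43a}.
The only common ancestor is 2d5f43a, so it is the merge base.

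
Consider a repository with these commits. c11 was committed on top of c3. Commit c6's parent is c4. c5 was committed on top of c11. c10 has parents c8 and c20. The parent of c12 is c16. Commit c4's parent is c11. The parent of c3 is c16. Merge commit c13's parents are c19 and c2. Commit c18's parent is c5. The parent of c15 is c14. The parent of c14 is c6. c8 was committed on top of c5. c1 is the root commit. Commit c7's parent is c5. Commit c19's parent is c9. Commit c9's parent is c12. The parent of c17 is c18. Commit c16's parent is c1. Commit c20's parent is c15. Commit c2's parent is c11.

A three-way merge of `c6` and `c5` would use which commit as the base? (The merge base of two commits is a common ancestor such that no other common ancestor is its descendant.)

Ancestors of c6: {c1, c11, c16, c3, c4, c6}.
Ancestors of c5: {c1, c11, c16, c3, c5}.
Common ancestors: {c1, c11, c16, c3}.
Among these, c11 is not an ancestor of any other common ancestor — it is the merge base.

c11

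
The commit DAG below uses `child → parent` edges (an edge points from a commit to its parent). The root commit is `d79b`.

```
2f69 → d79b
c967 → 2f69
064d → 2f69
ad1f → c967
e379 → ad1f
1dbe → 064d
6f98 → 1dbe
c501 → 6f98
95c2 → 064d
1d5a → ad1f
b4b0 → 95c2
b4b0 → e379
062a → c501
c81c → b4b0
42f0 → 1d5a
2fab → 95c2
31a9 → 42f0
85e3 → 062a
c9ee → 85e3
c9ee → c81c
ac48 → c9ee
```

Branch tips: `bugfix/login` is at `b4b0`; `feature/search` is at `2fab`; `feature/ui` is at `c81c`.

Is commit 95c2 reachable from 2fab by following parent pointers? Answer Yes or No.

Yes

Ancestors of 2fab (commits reachable by following parents): {064d, 2f69, 2fab, 95c2, d79b}.
95c2 is in that set, so it is an ancestor of 2fab.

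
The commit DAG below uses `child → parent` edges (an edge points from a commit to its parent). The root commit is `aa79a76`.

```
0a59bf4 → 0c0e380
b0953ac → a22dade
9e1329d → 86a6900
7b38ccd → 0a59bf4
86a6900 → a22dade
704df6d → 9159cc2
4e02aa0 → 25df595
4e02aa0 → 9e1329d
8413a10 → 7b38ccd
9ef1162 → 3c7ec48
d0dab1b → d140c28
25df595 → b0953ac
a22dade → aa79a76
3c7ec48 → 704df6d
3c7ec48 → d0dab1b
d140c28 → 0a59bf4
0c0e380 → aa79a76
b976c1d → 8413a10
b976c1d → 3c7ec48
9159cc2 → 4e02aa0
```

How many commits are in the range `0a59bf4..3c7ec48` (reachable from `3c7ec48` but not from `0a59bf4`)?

Reachable from 3c7ec48: {0a59bf4, 0c0e380, 25df595, 3c7ec48, 4e02aa0, 704df6d, 86a6900, 9159cc2, 9e1329d, a22dade, aa79a76, b0953ac, d0dab1b, d140c28}.
Reachable from 0a59bf4: {0a59bf4, 0c0e380, aa79a76}.
In 3c7ec48's history but not 0a59bf4's: {25df595, 3c7ec48, 4e02aa0, 704df6d, 86a6900, 9159cc2, 9e1329d, a22dade, b0953ac, d0dab1b, d140c28} — 11 commits.

11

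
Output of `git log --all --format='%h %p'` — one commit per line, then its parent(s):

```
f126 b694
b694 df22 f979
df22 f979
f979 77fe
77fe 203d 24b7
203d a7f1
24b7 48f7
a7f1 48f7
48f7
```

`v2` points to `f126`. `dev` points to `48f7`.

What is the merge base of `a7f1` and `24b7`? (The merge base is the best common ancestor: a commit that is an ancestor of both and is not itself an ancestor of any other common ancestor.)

48f7

Ancestors of a7f1: {48f7, a7f1}.
Ancestors of 24b7: {24b7, 48f7}.
Common ancestors: {48f7}.
The only common ancestor is 48f7, so it is the merge base.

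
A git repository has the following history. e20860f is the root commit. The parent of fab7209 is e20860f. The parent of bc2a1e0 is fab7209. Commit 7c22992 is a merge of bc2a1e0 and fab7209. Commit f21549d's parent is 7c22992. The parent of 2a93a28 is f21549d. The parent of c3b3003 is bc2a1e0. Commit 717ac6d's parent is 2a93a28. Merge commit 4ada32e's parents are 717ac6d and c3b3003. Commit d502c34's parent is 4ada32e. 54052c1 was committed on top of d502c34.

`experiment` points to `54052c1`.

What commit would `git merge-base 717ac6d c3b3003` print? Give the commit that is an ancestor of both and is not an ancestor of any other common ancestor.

Ancestors of 717ac6d: {2a93a28, 717ac6d, 7c22992, bc2a1e0, e20860f, f21549d, fab7209}.
Ancestors of c3b3003: {bc2a1e0, c3b3003, e20860f, fab7209}.
Common ancestors: {bc2a1e0, e20860f, fab7209}.
Among these, bc2a1e0 is not an ancestor of any other common ancestor — it is the merge base.

bc2a1e0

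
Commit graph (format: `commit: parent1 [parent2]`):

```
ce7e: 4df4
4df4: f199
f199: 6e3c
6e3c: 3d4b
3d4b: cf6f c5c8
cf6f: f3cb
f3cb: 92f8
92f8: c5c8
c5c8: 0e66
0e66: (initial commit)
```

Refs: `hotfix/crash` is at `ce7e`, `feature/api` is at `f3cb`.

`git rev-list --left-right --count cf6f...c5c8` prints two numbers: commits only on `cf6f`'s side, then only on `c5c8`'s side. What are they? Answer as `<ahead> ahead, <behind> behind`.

3 ahead, 0 behind

Reachable from cf6f: {0e66, 92f8, c5c8, cf6f, f3cb}.
Reachable from c5c8: {0e66, c5c8}.
Only in cf6f's history (ahead): {92f8, cf6f, f3cb} — 3.
Only in c5c8's history (behind): {} — 0.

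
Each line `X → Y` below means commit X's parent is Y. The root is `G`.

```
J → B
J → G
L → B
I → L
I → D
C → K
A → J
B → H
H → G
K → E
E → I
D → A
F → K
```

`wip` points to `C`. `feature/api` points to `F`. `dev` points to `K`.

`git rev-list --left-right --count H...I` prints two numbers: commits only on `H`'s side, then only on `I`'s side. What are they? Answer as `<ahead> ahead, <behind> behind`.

0 ahead, 6 behind

Reachable from H: {G, H}.
Reachable from I: {A, B, D, G, H, I, J, L}.
Only in H's history (ahead): {} — 0.
Only in I's history (behind): {A, B, D, I, J, L} — 6.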